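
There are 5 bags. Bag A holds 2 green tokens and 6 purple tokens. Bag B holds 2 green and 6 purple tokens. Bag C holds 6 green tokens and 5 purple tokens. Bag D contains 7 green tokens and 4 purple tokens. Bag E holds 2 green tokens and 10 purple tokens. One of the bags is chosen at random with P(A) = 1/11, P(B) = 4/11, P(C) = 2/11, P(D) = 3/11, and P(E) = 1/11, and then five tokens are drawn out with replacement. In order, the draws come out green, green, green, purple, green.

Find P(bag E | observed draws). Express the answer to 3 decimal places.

For each hypothesis, P(data | H) works out to: P(data | bag A) = (2/8)(2/8)(2/8)(6/8)(2/8) = 0.0029297; P(data | bag B) = (2/8)(2/8)(2/8)(6/8)(2/8) = 0.0029297; P(data | bag C) = (6/11)(6/11)(6/11)(5/11)(6/11) = 0.040236; P(data | bag D) = (7/11)(7/11)(7/11)(4/11)(7/11) = 0.059633; P(data | bag E) = (2/12)(2/12)(2/12)(10/12)(2/12) = 0.000643.
Multiplying each by its prior: 1/11 · 0.0029297 = 0.00026634, 4/11 · 0.0029297 = 0.0010653, 2/11 · 0.040236 = 0.0073156, 3/11 · 0.059633 = 0.016264, 1/11 · 0.000643 = 5.8455e-05; these sum to 0.024969.
Therefore the posterior P(bag E | data) = (5.8455e-05) / (0.024969) = 0.0023411.

0.002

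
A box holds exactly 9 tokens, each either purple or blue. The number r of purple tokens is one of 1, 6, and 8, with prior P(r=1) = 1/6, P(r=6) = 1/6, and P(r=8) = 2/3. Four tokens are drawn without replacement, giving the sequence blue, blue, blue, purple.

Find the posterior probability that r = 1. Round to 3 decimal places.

0.903

Under each hypothesis, the probability of the observed sequence is: P(data | r = 1) = (8/9)(7/8)(6/7)(1/6) = 0.11111; P(data | r = 6) = (3/9)(2/8)(1/7)(6/6) = 0.011905; P(data | r = 8) = (1/9)(0/8) = 0.
The prior-weighted likelihoods are 1/6 · 0.11111 = 0.018519, 1/6 · 0.011905 = 0.0019841, 2/3 · 0 = 0; summing to 0.020503.
So P(r = 1 | data) = (0.018519) / (0.020503) = 0.90323.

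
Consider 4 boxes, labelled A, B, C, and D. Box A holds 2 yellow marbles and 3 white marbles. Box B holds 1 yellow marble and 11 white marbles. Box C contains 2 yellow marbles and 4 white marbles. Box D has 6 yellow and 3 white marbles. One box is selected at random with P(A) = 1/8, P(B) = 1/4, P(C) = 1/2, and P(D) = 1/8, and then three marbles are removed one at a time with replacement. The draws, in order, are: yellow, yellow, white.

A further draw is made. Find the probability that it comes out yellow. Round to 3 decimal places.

0.428

For each hypothesis, P(data | H) works out to: P(data | box A) = (2/5)(2/5)(3/5) = 0.096; P(data | box B) = (1/12)(1/12)(11/12) = 0.0063657; P(data | box C) = (2/6)(2/6)(4/6) = 0.074074; P(data | box D) = (6/9)(6/9)(3/9) = 0.14815.
Weighting by the prior gives 1/8 · 0.096 = 0.012, 1/4 · 0.0063657 = 0.0015914, 1/2 · 0.074074 = 0.037037, 1/8 · 0.14815 = 0.018519; summing to 0.069147.
Normalising, the posterior is P(box A | data) = 0.17354, P(box B | data) = 0.023015, P(box C | data) = 0.53563, P(box D | data) = 0.26781.
The predictive probability is P(yellow next | data) = (2/5)(0.17354) + (1/12)(0.023015) + (1/3)(0.53563) + (2/3)(0.26781) = 0.42842.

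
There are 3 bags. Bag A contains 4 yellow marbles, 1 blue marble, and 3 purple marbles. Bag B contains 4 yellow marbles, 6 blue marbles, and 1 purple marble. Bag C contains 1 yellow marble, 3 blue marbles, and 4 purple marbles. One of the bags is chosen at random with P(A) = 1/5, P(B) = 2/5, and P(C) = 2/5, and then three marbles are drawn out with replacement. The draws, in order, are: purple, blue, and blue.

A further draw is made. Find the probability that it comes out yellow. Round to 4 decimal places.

0.2003

Compute the likelihood of the observed sequence for each case: P(data | bag A) = (3/8)(1/8)(1/8) = 0.0058594; P(data | bag B) = (1/11)(6/11)(6/11) = 0.027047; P(data | bag C) = (4/8)(3/8)(3/8) = 0.070312.
Multiplying each by its prior: 1/5 · 0.0058594 = 0.0011719, 2/5 · 0.027047 = 0.010819, 2/5 · 0.070312 = 0.028125; summing to 0.040116.
Normalising, the posterior is P(bag A | data) = 0.029212, P(bag B | data) = 0.26969, P(bag C | data) = 0.7011.
The predictive probability is P(yellow next | data) = (1/2)(0.029212) + (4/11)(0.26969) + (1/8)(0.7011) = 0.20031.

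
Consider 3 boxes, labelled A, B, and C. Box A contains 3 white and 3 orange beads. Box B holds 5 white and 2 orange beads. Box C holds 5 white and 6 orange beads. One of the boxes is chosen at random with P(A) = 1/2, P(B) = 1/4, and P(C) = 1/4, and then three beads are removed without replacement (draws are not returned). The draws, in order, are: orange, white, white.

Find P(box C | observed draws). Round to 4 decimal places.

0.1982

For each hypothesis, P(data | H) works out to: P(data | box A) = (3/6)(3/5)(2/4) = 0.15; P(data | box B) = (2/7)(5/6)(4/5) = 0.19048; P(data | box C) = (6/11)(5/10)(4/9) = 0.12121.
Multiplying each by its prior: 1/2 · 0.15 = 0.075, 1/4 · 0.19048 = 0.047619, 1/4 · 0.12121 = 0.030303; these sum to 0.15292.
So P(box C | data) = (0.030303) / (0.15292) = 0.19816.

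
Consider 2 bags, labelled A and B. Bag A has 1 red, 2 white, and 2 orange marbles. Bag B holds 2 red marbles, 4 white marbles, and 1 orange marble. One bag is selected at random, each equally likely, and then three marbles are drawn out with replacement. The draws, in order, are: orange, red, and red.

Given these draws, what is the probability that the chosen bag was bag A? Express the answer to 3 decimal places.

0.578

Under each hypothesis, the probability of the observed sequence is: P(data | bag A) = (2/5)(1/5)(1/5) = 0.016; P(data | bag B) = (1/7)(2/7)(2/7) = 0.011662.
The prior-weighted likelihoods are 1/2 · 0.016 = 0.008, 1/2 · 0.011662 = 0.0058309; summing to 0.013831.
By Bayes' rule, P(bag A | data) = (0.008) / (0.013831) = 0.57841.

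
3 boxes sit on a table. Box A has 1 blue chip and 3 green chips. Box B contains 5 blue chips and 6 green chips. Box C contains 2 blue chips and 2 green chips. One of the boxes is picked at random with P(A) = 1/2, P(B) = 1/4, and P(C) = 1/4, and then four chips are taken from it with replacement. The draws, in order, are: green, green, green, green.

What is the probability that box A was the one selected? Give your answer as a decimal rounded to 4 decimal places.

Compute the likelihood of the observed sequence for each case: P(data | box A) = (3/4)(3/4)(3/4)(3/4) = 0.31641; P(data | box B) = (6/11)(6/11)(6/11)(6/11) = 0.088519; P(data | box C) = (2/4)(2/4)(2/4)(2/4) = 0.0625.
The prior-weighted likelihoods are 1/2 · 0.31641 = 0.1582, 1/4 · 0.088519 = 0.02213, 1/4 · 0.0625 = 0.015625; summing to 0.19596.
Therefore the posterior P(box A | data) = (0.1582) / (0.19596) = 0.80733.

0.8073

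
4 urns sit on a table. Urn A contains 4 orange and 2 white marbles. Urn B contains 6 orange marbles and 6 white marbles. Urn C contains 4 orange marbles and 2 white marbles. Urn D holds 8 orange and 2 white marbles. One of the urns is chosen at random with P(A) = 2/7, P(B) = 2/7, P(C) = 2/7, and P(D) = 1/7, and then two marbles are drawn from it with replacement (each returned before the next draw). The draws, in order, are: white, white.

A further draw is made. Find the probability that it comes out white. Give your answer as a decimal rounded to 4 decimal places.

0.4126

Under each hypothesis, the probability of the observed sequence is: P(data | urn A) = (2/6)(2/6) = 0.11111; P(data | urn B) = (6/12)(6/12) = 0.25; P(data | urn C) = (2/6)(2/6) = 0.11111; P(data | urn D) = (2/10)(2/10) = 0.04.
Weighting by the prior gives 2/7 · 0.11111 = 0.031746, 2/7 · 0.25 = 0.071429, 2/7 · 0.11111 = 0.031746, 1/7 · 0.04 = 0.0057143; with total 0.14063.
The posterior is then P(urn A | data) = 0.22573, P(urn B | data) = 0.5079, P(urn C | data) = 0.22573, P(urn D | data) = 0.040632.
Averaging over the posterior, P(white next | data) = (1/3)(0.22573) + (1/2)(0.5079) + (1/3)(0.22573) + (1/5)(0.040632) = 0.41257.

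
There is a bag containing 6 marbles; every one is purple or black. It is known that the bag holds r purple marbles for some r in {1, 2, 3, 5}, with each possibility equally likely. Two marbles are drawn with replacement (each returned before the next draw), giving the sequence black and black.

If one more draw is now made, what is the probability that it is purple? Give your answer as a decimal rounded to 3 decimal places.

Under each hypothesis, the probability of the observed sequence is: P(data | r = 1) = (5/6)(5/6) = 25/36; P(data | r = 2) = (4/6)(4/6) = 4/9; P(data | r = 3) = (3/6)(3/6) = 1/4; P(data | r = 5) = (1/6)(1/6) = 1/36.
Weighting by the prior gives 1/4 · 25/36 = 25/144, 1/4 · 4/9 = 1/9, 1/4 · 1/4 = 1/16, 1/4 · 1/36 = 1/144; these sum to 17/48.
Dividing through by the total gives posterior P(r = 1 | data) = 25/51, P(r = 2 | data) = 16/51, P(r = 3 | data) = 3/17, P(r = 5 | data) = 1/51.
Averaging over the posterior, P(purple next | data) = (1/6)(25/51) + (1/3)(16/51) + (1/2)(3/17) + (5/6)(1/51) = 89/306.

0.291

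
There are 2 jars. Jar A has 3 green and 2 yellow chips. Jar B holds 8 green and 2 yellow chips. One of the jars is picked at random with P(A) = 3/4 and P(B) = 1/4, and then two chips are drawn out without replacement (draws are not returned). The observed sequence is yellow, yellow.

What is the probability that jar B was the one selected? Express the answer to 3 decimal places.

The likelihood of the observed sequence under each hypothesis: P(data | jar A) = (2/5)(1/4) = 1/10; P(data | jar B) = (2/10)(1/9) = 1/45.
Multiplying each by its prior: 3/4 · 1/10 = 3/40, 1/4 · 1/45 = 1/180; with total 29/360.
Hence P(jar B | data) = (1/180) / (29/360) = 2/29.

0.069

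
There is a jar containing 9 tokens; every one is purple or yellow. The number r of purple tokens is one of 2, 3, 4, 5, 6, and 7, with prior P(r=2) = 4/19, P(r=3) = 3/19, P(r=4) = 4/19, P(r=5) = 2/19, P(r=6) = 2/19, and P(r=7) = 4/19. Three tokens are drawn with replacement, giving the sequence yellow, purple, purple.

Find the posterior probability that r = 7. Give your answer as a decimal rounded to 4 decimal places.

0.2796

Compute the likelihood of the observed sequence for each case: P(data | r = 2) = (7/9)(2/9)(2/9) = 0.038409; P(data | r = 3) = (6/9)(3/9)(3/9) = 0.074074; P(data | r = 4) = (5/9)(4/9)(4/9) = 0.10974; P(data | r = 5) = (4/9)(5/9)(5/9) = 0.13717; P(data | r = 6) = (3/9)(6/9)(6/9) = 0.14815; P(data | r = 7) = (2/9)(7/9)(7/9) = 0.13443.
The prior-weighted likelihoods are 4/19 · 0.038409 = 0.0080861, 3/19 · 0.074074 = 0.011696, 4/19 · 0.10974 = 0.023103, 2/19 · 0.13717 = 0.014439, 2/19 · 0.14815 = 0.015595, 4/19 · 0.13443 = 0.028301; summing to 0.10122.
Hence P(r = 7 | data) = (0.028301) / (0.10122) = 0.2796.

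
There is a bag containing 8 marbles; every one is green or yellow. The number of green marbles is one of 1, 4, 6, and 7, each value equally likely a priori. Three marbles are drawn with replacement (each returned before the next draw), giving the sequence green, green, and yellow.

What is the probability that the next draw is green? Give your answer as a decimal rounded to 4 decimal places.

0.6758

Under each hypothesis, the probability of the observed sequence is: P(data | r = 1) = (1/8)(1/8)(7/8) = 0.013672; P(data | r = 4) = (4/8)(4/8)(4/8) = 0.125; P(data | r = 6) = (6/8)(6/8)(2/8) = 0.14062; P(data | r = 7) = (7/8)(7/8)(1/8) = 0.095703.
The prior-weighted likelihoods are 1/4 · 0.013672 = 0.003418, 1/4 · 0.125 = 0.03125, 1/4 · 0.14062 = 0.035156, 1/4 · 0.095703 = 0.023926; summing to 0.09375.
The posterior is then P(r = 1 | data) = 0.036458, P(r = 4 | data) = 0.33333, P(r = 6 | data) = 0.375, P(r = 7 | data) = 0.25521.
So P(green next | data) = Σ P(green next | H) P(H | data) = (1/8)(0.036458) + (1/2)(0.33333) + (3/4)(0.375) + (7/8)(0.25521) = 0.67578.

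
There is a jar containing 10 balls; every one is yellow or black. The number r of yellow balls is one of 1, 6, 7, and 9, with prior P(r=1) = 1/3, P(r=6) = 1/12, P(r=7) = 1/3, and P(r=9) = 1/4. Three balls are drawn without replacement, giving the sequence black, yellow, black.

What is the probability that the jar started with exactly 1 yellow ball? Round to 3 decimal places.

Compute the likelihood of the observed sequence for each case: P(data | r = 1) = (9/10)(1/9)(8/8) = 1/10; P(data | r = 6) = (4/10)(6/9)(3/8) = 1/10; P(data | r = 7) = (3/10)(7/9)(2/8) = 7/120; P(data | r = 9) = (1/10)(9/9)(0/8) = 0.
Multiplying each by its prior: 1/3 · 1/10 = 1/30, 1/12 · 1/10 = 1/120, 1/3 · 7/120 = 7/360, 1/4 · 0 = 0; with total 11/180.
Hence P(r = 1 | data) = (1/30) / (11/180) = 6/11.

0.545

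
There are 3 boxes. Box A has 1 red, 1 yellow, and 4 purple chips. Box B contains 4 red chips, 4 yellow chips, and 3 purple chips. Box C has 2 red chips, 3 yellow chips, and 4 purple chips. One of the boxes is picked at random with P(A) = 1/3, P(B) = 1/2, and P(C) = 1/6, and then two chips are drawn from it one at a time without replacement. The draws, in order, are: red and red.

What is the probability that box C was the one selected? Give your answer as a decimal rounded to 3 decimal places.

0.078

For each hypothesis, P(data | H) works out to: P(data | box A) = (1/6)(0/5) = 0; P(data | box B) = (4/11)(3/10) = 0.10909; P(data | box C) = (2/9)(1/8) = 0.027778.
The prior-weighted likelihoods are 1/3 · 0 = 0, 1/2 · 0.10909 = 0.054545, 1/6 · 0.027778 = 0.0046296; these sum to 0.059175.
Therefore the posterior P(box C | data) = (0.0046296) / (0.059175) = 0.078236.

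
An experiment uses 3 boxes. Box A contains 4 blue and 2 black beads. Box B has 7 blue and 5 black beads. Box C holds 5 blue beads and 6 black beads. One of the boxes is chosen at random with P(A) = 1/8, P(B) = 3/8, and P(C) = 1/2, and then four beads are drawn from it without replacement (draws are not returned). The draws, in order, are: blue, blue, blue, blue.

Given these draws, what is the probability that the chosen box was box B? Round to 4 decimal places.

The likelihood of the observed sequence under each hypothesis: P(data | box A) = (4/6)(3/5)(2/4)(1/3) = 1/15; P(data | box B) = (7/12)(6/11)(5/10)(4/9) = 7/99; P(data | box C) = (5/11)(4/10)(3/9)(2/8) = 1/66.
Multiplying each by its prior: 1/8 · 1/15 = 1/120, 3/8 · 7/99 = 7/264, 1/2 · 1/66 = 1/132; with total 7/165.
Hence P(box B | data) = (7/264) / (7/165) = 5/8.

0.6250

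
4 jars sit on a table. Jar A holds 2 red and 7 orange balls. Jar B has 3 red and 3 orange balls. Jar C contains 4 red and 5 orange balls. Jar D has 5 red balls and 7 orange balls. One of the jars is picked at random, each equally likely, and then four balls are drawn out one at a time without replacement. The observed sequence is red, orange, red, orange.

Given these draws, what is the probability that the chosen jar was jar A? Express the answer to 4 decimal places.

Compute the likelihood of the observed sequence for each case: P(data | jar A) = (2/9)(7/8)(1/7)(6/6) = 0.027778; P(data | jar B) = (3/6)(3/5)(2/4)(2/3) = 0.1; P(data | jar C) = (4/9)(5/8)(3/7)(4/6) = 0.079365; P(data | jar D) = (5/12)(7/11)(4/10)(6/9) = 0.070707.
Weighting by the prior gives 1/4 · 0.027778 = 0.0069444, 1/4 · 0.1 = 0.025, 1/4 · 0.079365 = 0.019841, 1/4 · 0.070707 = 0.017677; these sum to 0.069462.
Hence P(jar A | data) = (0.0069444) / (0.069462) = 0.099974.

0.1000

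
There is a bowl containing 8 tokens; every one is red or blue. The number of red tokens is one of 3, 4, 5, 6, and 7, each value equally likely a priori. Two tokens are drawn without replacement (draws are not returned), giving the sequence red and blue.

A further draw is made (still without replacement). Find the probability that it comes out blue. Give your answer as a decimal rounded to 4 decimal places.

0.3846

For each hypothesis, P(data | H) works out to: P(data | r = 3) = (3/8)(5/7) = 15/56; P(data | r = 4) = (4/8)(4/7) = 2/7; P(data | r = 5) = (5/8)(3/7) = 15/56; P(data | r = 6) = (6/8)(2/7) = 3/14; P(data | r = 7) = (7/8)(1/7) = 1/8.
Weighting by the prior gives 1/5 · 15/56 = 3/56, 1/5 · 2/7 = 2/35, 1/5 · 15/56 = 3/56, 1/5 · 3/14 = 3/70, 1/5 · 1/8 = 1/40; these sum to 13/56.
Dividing through by the total gives posterior P(r = 3 | data) = 3/13, P(r = 4 | data) = 16/65, P(r = 5 | data) = 3/13, P(r = 6 | data) = 12/65, P(r = 7 | data) = 7/65.
The predictive probability is P(blue next | data) = (2/3)(3/13) + (1/2)(16/65) + (1/3)(3/13) + (1/6)(12/65) + (0)(7/65) = 5/13.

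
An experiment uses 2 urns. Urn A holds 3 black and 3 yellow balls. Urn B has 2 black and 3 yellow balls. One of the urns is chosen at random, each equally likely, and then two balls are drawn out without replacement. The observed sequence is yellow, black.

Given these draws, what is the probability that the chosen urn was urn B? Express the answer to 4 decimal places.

For each hypothesis, P(data | H) works out to: P(data | urn A) = (3/6)(3/5) = 3/10; P(data | urn B) = (3/5)(2/4) = 3/10.
Multiplying each by its prior: 1/2 · 3/10 = 3/20, 1/2 · 3/10 = 3/20; these sum to 3/10.
So P(urn B | data) = (3/20) / (3/10) = 1/2.

0.5000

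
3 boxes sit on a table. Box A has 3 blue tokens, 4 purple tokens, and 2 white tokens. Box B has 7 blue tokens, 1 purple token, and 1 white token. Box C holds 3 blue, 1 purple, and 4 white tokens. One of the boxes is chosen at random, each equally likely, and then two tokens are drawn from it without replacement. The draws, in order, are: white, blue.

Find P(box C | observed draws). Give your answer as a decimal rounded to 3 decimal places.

0.543

Under each hypothesis, the probability of the observed sequence is: P(data | box A) = (2/9)(3/8) = 0.083333; P(data | box B) = (1/9)(7/8) = 0.097222; P(data | box C) = (4/8)(3/7) = 0.21429.
Weighting by the prior gives 1/3 · 0.083333 = 0.027778, 1/3 · 0.097222 = 0.032407, 1/3 · 0.21429 = 0.071429; these sum to 0.13161.
Hence P(box C | data) = (0.071429) / (0.13161) = 0.54271.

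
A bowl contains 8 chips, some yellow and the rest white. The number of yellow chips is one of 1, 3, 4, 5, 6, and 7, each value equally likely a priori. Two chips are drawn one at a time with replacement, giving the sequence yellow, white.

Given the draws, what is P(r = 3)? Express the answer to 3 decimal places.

0.208

Compute the likelihood of the observed sequence for each case: P(data | r = 1) = (1/8)(7/8) = 7/64; P(data | r = 3) = (3/8)(5/8) = 15/64; P(data | r = 4) = (4/8)(4/8) = 1/4; P(data | r = 5) = (5/8)(3/8) = 15/64; P(data | r = 6) = (6/8)(2/8) = 3/16; P(data | r = 7) = (7/8)(1/8) = 7/64.
The prior-weighted likelihoods are 1/6 · 7/64 = 7/384, 1/6 · 15/64 = 5/128, 1/6 · 1/4 = 1/24, 1/6 · 15/64 = 5/128, 1/6 · 3/16 = 1/32, 1/6 · 7/64 = 7/384; these sum to 3/16.
Therefore the posterior P(r = 3 | data) = (5/128) / (3/16) = 5/24.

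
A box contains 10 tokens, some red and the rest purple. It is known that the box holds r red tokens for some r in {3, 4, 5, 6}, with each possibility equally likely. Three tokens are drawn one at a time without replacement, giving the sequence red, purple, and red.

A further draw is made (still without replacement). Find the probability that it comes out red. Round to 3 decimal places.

Compute the likelihood of the observed sequence for each case: P(data | r = 3) = (3/10)(7/9)(2/8) = 0.058333; P(data | r = 4) = (4/10)(6/9)(3/8) = 0.1; P(data | r = 5) = (5/10)(5/9)(4/8) = 0.13889; P(data | r = 6) = (6/10)(4/9)(5/8) = 0.16667.
The prior-weighted likelihoods are 1/4 · 0.058333 = 0.014583, 1/4 · 0.1 = 0.025, 1/4 · 0.13889 = 0.034722, 1/4 · 0.16667 = 0.041667; summing to 0.11597.
Normalising, the posterior is P(r = 3 | data) = 0.12575, P(r = 4 | data) = 0.21557, P(r = 5 | data) = 0.2994, P(r = 6 | data) = 0.35928.
Averaging over the posterior, P(red next | data) = (1/7)(0.12575) + (2/7)(0.21557) + (3/7)(0.2994) + (4/7)(0.35928) = 0.41317.

0.413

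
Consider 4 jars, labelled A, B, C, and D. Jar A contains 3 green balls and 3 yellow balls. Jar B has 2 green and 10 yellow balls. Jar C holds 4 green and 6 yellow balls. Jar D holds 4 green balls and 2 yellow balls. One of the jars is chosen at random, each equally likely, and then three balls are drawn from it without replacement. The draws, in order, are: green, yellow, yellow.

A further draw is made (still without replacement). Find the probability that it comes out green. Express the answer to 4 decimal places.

0.4873

Under each hypothesis, the probability of the observed sequence is: P(data | jar A) = (3/6)(3/5)(2/4) = 0.15; P(data | jar B) = (2/12)(10/11)(9/10) = 0.13636; P(data | jar C) = (4/10)(6/9)(5/8) = 0.16667; P(data | jar D) = (4/6)(2/5)(1/4) = 0.066667.
Multiplying each by its prior: 1/4 · 0.15 = 0.0375, 1/4 · 0.13636 = 0.034091, 1/4 · 0.16667 = 0.041667, 1/4 · 0.066667 = 0.016667; summing to 0.12992.
Dividing through by the total gives posterior P(jar A | data) = 0.28863, P(jar B | data) = 0.26239, P(jar C | data) = 0.3207, P(jar D | data) = 0.12828.
Averaging over the posterior, P(green next | data) = (2/3)(0.28863) + (1/9)(0.26239) + (3/7)(0.3207) + (1)(0.12828) = 0.4873.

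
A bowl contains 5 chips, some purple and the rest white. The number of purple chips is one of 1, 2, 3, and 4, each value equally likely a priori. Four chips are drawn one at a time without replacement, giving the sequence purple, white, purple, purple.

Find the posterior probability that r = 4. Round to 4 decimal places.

For each hypothesis, P(data | H) works out to: P(data | r = 1) = (1/5)(4/4)(0/3) = 0; P(data | r = 2) = (2/5)(3/4)(1/3)(0/2) = 0; P(data | r = 3) = (3/5)(2/4)(2/3)(1/2) = 1/10; P(data | r = 4) = (4/5)(1/4)(3/3)(2/2) = 1/5.
Weighting by the prior gives 1/4 · 0 = 0, 1/4 · 0 = 0, 1/4 · 1/10 = 1/40, 1/4 · 1/5 = 1/20; with total 3/40.
So P(r = 4 | data) = (1/20) / (3/40) = 2/3.

0.6667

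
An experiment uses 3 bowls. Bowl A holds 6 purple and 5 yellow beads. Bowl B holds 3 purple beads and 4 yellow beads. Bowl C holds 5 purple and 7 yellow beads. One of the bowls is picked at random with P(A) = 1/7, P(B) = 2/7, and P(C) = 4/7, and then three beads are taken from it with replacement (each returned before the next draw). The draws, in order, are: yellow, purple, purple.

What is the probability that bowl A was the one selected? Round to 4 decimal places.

0.1803

Under each hypothesis, the probability of the observed sequence is: P(data | bowl A) = (5/11)(6/11)(6/11) = 0.13524; P(data | bowl B) = (4/7)(3/7)(3/7) = 0.10496; P(data | bowl C) = (7/12)(5/12)(5/12) = 0.10127.
The prior-weighted likelihoods are 1/7 · 0.13524 = 0.01932, 2/7 · 0.10496 = 0.029988, 4/7 · 0.10127 = 0.05787; these sum to 0.10718.
So P(bowl A | data) = (0.01932) / (0.10718) = 0.18026.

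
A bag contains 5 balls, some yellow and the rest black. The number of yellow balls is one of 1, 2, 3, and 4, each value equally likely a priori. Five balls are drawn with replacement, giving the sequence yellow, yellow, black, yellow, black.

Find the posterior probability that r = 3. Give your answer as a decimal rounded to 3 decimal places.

0.415

For each hypothesis, P(data | H) works out to: P(data | r = 1) = (1/5)(1/5)(4/5)(1/5)(4/5) = 0.00512; P(data | r = 2) = (2/5)(2/5)(3/5)(2/5)(3/5) = 0.02304; P(data | r = 3) = (3/5)(3/5)(2/5)(3/5)(2/5) = 0.03456; P(data | r = 4) = (4/5)(4/5)(1/5)(4/5)(1/5) = 0.02048.
Weighting by the prior gives 1/4 · 0.00512 = 0.00128, 1/4 · 0.02304 = 0.00576, 1/4 · 0.03456 = 0.00864, 1/4 · 0.02048 = 0.00512; summing to 0.0208.
Therefore the posterior P(r = 3 | data) = (0.00864) / (0.0208) = 0.41538.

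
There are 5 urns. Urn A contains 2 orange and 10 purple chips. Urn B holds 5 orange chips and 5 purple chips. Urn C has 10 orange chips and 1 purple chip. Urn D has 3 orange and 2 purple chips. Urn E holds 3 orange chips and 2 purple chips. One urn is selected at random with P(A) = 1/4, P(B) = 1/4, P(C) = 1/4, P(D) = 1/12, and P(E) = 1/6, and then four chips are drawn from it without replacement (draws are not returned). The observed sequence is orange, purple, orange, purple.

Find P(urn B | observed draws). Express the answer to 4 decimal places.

0.4080

For each hypothesis, P(data | H) works out to: P(data | urn A) = (2/12)(10/11)(1/10)(9/9) = 0.015152; P(data | urn B) = (5/10)(5/9)(4/8)(4/7) = 0.079365; P(data | urn C) = (10/11)(1/10)(9/9)(0/8) = 0; P(data | urn D) = (3/5)(2/4)(2/3)(1/2) = 0.1; P(data | urn E) = (3/5)(2/4)(2/3)(1/2) = 0.1.
The prior-weighted likelihoods are 1/4 · 0.015152 = 0.0037879, 1/4 · 0.079365 = 0.019841, 1/4 · 0 = 0, 1/12 · 0.1 = 0.0083333, 1/6 · 0.1 = 0.016667; with total 0.048629.
Therefore the posterior P(urn B | data) = (0.019841) / (0.048629) = 0.40801.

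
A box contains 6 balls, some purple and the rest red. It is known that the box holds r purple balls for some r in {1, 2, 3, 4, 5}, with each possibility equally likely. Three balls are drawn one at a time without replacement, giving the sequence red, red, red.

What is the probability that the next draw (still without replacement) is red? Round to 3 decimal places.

The likelihood of the observed sequence under each hypothesis: P(data | r = 1) = (5/6)(4/5)(3/4) = 1/2; P(data | r = 2) = (4/6)(3/5)(2/4) = 1/5; P(data | r = 3) = (3/6)(2/5)(1/4) = 1/20; P(data | r = 4) = (2/6)(1/5)(0/4) = 0; P(data | r = 5) = (1/6)(0/5) = 0.
Multiplying each by its prior: 1/5 · 1/2 = 1/10, 1/5 · 1/5 = 1/25, 1/5 · 1/20 = 1/100, 1/5 · 0 = 0, 1/5 · 0 = 0; with total 3/20.
Normalising, the posterior is P(r = 1 | data) = 2/3, P(r = 2 | data) = 4/15, P(r = 3 | data) = 1/15, P(r = 4 | data) = 0, P(r = 5 | data) = 0.
So P(red next | data) = Σ P(red next | H) P(H | data) = (2/3)(2/3) + (1/3)(4/15) + (0)(1/15) = 8/15.

0.533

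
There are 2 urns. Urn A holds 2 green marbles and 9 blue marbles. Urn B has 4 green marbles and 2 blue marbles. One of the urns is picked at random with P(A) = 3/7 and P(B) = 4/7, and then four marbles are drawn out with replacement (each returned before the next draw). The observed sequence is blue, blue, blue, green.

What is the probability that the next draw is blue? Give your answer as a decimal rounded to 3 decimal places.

0.698

For each hypothesis, P(data | H) works out to: P(data | urn A) = (9/11)(9/11)(9/11)(2/11) = 0.099583; P(data | urn B) = (2/6)(2/6)(2/6)(4/6) = 0.024691.
Multiplying each by its prior: 3/7 · 0.099583 = 0.042679, 4/7 · 0.024691 = 0.014109; with total 0.056788.
Dividing through by the total gives posterior P(urn A | data) = 0.75154, P(urn B | data) = 0.24846.
So P(blue next | data) = Σ P(blue next | H) P(H | data) = (9/11)(0.75154) + (1/3)(0.24846) = 0.69772.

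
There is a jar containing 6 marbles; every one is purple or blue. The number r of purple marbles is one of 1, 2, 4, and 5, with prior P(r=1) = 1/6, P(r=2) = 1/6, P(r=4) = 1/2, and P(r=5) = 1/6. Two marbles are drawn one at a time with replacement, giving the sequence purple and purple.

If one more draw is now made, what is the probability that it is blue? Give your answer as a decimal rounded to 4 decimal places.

0.3034

Under each hypothesis, the probability of the observed sequence is: P(data | r = 1) = (1/6)(1/6) = 1/36; P(data | r = 2) = (2/6)(2/6) = 1/9; P(data | r = 4) = (4/6)(4/6) = 4/9; P(data | r = 5) = (5/6)(5/6) = 25/36.
Weighting by the prior gives 1/6 · 1/36 = 1/216, 1/6 · 1/9 = 1/54, 1/2 · 4/9 = 2/9, 1/6 · 25/36 = 25/216; these sum to 13/36.
The posterior is then P(r = 1 | data) = 1/78, P(r = 2 | data) = 2/39, P(r = 4 | data) = 8/13, P(r = 5 | data) = 25/78.
The predictive probability is P(blue next | data) = (5/6)(1/78) + (2/3)(2/39) + (1/3)(8/13) + (1/6)(25/78) = 71/234.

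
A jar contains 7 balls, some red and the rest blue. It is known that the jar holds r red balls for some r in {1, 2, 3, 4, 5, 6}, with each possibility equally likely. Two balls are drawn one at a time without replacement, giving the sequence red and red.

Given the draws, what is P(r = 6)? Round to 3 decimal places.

For each hypothesis, P(data | H) works out to: P(data | r = 1) = (1/7)(0/6) = 0; P(data | r = 2) = (2/7)(1/6) = 1/21; P(data | r = 3) = (3/7)(2/6) = 1/7; P(data | r = 4) = (4/7)(3/6) = 2/7; P(data | r = 5) = (5/7)(4/6) = 10/21; P(data | r = 6) = (6/7)(5/6) = 5/7.
The prior-weighted likelihoods are 1/6 · 0 = 0, 1/6 · 1/21 = 1/126, 1/6 · 1/7 = 1/42, 1/6 · 2/7 = 1/21, 1/6 · 10/21 = 5/63, 1/6 · 5/7 = 5/42; these sum to 5/18.
By Bayes' rule, P(r = 6 | data) = (5/42) / (5/18) = 3/7.

0.429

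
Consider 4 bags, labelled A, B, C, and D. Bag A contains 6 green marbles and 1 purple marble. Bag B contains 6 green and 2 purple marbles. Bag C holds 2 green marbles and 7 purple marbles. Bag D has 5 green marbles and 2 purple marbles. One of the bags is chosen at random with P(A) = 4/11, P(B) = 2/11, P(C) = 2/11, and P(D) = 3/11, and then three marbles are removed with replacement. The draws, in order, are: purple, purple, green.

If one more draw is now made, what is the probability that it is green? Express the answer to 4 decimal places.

0.5185

For each hypothesis, P(data | H) works out to: P(data | bag A) = (1/7)(1/7)(6/7) = 0.017493; P(data | bag B) = (2/8)(2/8)(6/8) = 0.046875; P(data | bag C) = (7/9)(7/9)(2/9) = 0.13443; P(data | bag D) = (2/7)(2/7)(5/7) = 0.058309.
Multiplying each by its prior: 4/11 · 0.017493 = 0.006361, 2/11 · 0.046875 = 0.0085227, 2/11 · 0.13443 = 0.024442, 3/11 · 0.058309 = 0.015902; these sum to 0.055228.
Normalising, the posterior is P(bag A | data) = 0.11518, P(bag B | data) = 0.15432, P(bag C | data) = 0.44256, P(bag D | data) = 0.28794.
So P(green next | data) = Σ P(green next | H) P(H | data) = (6/7)(0.11518) + (3/4)(0.15432) + (2/9)(0.44256) + (5/7)(0.28794) = 0.51848.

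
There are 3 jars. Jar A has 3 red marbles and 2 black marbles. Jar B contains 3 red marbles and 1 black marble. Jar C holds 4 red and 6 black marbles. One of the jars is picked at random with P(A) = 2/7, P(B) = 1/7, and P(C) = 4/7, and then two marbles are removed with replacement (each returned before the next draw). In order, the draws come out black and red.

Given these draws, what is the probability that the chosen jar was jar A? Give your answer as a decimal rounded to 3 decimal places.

Compute the likelihood of the observed sequence for each case: P(data | jar A) = (2/5)(3/5) = 6/25; P(data | jar B) = (1/4)(3/4) = 3/16; P(data | jar C) = (6/10)(4/10) = 6/25.
Multiplying each by its prior: 2/7 · 6/25 = 12/175, 1/7 · 3/16 = 3/112, 4/7 · 6/25 = 24/175; summing to 93/400.
By Bayes' rule, P(jar A | data) = (12/175) / (93/400) = 64/217.

0.295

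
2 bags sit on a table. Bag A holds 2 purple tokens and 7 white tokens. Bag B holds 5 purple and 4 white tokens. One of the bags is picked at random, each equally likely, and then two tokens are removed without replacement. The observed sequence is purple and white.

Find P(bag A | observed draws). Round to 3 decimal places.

For each hypothesis, P(data | H) works out to: P(data | bag A) = (2/9)(7/8) = 7/36; P(data | bag B) = (5/9)(4/8) = 5/18.
The prior-weighted likelihoods are 1/2 · 7/36 = 7/72, 1/2 · 5/18 = 5/36; with total 17/72.
Hence P(bag A | data) = (7/72) / (17/72) = 7/17.

0.412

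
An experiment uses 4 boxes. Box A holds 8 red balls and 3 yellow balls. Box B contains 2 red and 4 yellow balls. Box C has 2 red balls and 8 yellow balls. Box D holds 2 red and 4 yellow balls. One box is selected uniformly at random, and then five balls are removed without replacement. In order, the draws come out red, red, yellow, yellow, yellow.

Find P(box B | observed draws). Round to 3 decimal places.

For each hypothesis, P(data | H) works out to: P(data | box A) = (8/11)(7/10)(3/9)(2/8)(1/7) = 1/165; P(data | box B) = (2/6)(1/5)(4/4)(3/3)(2/2) = 1/15; P(data | box C) = (2/10)(1/9)(8/8)(7/7)(6/6) = 1/45; P(data | box D) = (2/6)(1/5)(4/4)(3/3)(2/2) = 1/15.
The prior-weighted likelihoods are 1/4 · 1/165 = 1/660, 1/4 · 1/15 = 1/60, 1/4 · 1/45 = 1/180, 1/4 · 1/15 = 1/60; these sum to 4/99.
By Bayes' rule, P(box B | data) = (1/60) / (4/99) = 33/80.

0.413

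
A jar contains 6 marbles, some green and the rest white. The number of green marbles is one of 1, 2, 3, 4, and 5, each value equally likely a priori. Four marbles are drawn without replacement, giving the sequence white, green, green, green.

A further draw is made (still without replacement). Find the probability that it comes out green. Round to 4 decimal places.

0.6667

Under each hypothesis, the probability of the observed sequence is: P(data | r = 1) = (5/6)(1/5)(0/4) = 0; P(data | r = 2) = (4/6)(2/5)(1/4)(0/3) = 0; P(data | r = 3) = (3/6)(3/5)(2/4)(1/3) = 1/20; P(data | r = 4) = (2/6)(4/5)(3/4)(2/3) = 2/15; P(data | r = 5) = (1/6)(5/5)(4/4)(3/3) = 1/6.
Multiplying each by its prior: 1/5 · 0 = 0, 1/5 · 0 = 0, 1/5 · 1/20 = 1/100, 1/5 · 2/15 = 2/75, 1/5 · 1/6 = 1/30; summing to 7/100.
Normalising, the posterior is P(r = 1 | data) = 0, P(r = 2 | data) = 0, P(r = 3 | data) = 1/7, P(r = 4 | data) = 8/21, P(r = 5 | data) = 10/21.
So P(green next | data) = Σ P(green next | H) P(H | data) = (0)(1/7) + (1/2)(8/21) + (1)(10/21) = 2/3.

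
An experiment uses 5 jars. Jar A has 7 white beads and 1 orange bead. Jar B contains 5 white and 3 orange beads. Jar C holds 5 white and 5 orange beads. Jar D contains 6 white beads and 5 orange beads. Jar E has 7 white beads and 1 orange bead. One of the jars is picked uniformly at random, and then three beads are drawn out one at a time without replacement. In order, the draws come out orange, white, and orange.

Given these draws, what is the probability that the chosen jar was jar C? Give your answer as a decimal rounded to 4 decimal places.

The likelihood of the observed sequence under each hypothesis: P(data | jar A) = (1/8)(7/7)(0/6) = 0; P(data | jar B) = (3/8)(5/7)(2/6) = 0.089286; P(data | jar C) = (5/10)(5/9)(4/8) = 0.13889; P(data | jar D) = (5/11)(6/10)(4/9) = 0.12121; P(data | jar E) = (1/8)(7/7)(0/6) = 0.
The prior-weighted likelihoods are 1/5 · 0 = 0, 1/5 · 0.089286 = 0.017857, 1/5 · 0.13889 = 0.027778, 1/5 · 0.12121 = 0.024242, 1/5 · 0 = 0; these sum to 0.069877.
By Bayes' rule, P(jar C | data) = (0.027778) / (0.069877) = 0.39752.

0.3975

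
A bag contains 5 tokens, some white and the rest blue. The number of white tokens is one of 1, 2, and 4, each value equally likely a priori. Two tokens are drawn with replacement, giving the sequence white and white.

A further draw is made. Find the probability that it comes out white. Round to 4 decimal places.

For each hypothesis, P(data | H) works out to: P(data | r = 1) = (1/5)(1/5) = 1/25; P(data | r = 2) = (2/5)(2/5) = 4/25; P(data | r = 4) = (4/5)(4/5) = 16/25.
Weighting by the prior gives 1/3 · 1/25 = 1/75, 1/3 · 4/25 = 4/75, 1/3 · 16/25 = 16/75; these sum to 7/25.
Normalising, the posterior is P(r = 1 | data) = 1/21, P(r = 2 | data) = 4/21, P(r = 4 | data) = 16/21.
So P(white next | data) = Σ P(white next | H) P(H | data) = (1/5)(1/21) + (2/5)(4/21) + (4/5)(16/21) = 73/105.

0.6952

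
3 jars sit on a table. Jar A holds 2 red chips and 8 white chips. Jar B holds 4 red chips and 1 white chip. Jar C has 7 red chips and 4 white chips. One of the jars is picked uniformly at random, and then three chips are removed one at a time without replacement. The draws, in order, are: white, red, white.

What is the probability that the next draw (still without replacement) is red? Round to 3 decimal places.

The likelihood of the observed sequence under each hypothesis: P(data | jar A) = (8/10)(2/9)(7/8) = 0.15556; P(data | jar B) = (1/5)(4/4)(0/3) = 0; P(data | jar C) = (4/11)(7/10)(3/9) = 0.084848.
Multiplying each by its prior: 1/3 · 0.15556 = 0.051852, 1/3 · 0 = 0, 1/3 · 0.084848 = 0.028283; with total 0.080135.
Dividing through by the total gives posterior P(jar A | data) = 0.64706, P(jar B | data) = 0, P(jar C | data) = 0.35294.
The predictive probability is P(red next | data) = (1/7)(0.64706) + (3/4)(0.35294) = 0.35714.

0.357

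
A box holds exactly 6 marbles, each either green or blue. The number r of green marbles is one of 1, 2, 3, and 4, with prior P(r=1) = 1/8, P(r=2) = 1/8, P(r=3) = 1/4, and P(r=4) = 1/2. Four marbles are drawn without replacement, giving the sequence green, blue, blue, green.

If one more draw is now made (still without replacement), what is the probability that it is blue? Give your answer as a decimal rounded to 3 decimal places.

The likelihood of the observed sequence under each hypothesis: P(data | r = 1) = (1/6)(5/5)(4/4)(0/3) = 0; P(data | r = 2) = (2/6)(4/5)(3/4)(1/3) = 1/15; P(data | r = 3) = (3/6)(3/5)(2/4)(2/3) = 1/10; P(data | r = 4) = (4/6)(2/5)(1/4)(3/3) = 1/15.
Weighting by the prior gives 1/8 · 0 = 0, 1/8 · 1/15 = 1/120, 1/4 · 1/10 = 1/40, 1/2 · 1/15 = 1/30; summing to 1/15.
Normalising, the posterior is P(r = 1 | data) = 0, P(r = 2 | data) = 1/8, P(r = 3 | data) = 3/8, P(r = 4 | data) = 1/2.
The predictive probability is P(blue next | data) = (1)(1/8) + (1/2)(3/8) + (0)(1/2) = 5/16.

0.313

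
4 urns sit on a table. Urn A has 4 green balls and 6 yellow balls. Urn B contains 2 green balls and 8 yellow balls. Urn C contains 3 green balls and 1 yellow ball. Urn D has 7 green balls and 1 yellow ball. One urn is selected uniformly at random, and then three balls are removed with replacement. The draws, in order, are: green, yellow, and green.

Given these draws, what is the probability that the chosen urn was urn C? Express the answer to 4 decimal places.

0.3860

Compute the likelihood of the observed sequence for each case: P(data | urn A) = (4/10)(6/10)(4/10) = 0.096; P(data | urn B) = (2/10)(8/10)(2/10) = 0.032; P(data | urn C) = (3/4)(1/4)(3/4) = 0.14062; P(data | urn D) = (7/8)(1/8)(7/8) = 0.095703.
Multiplying each by its prior: 1/4 · 0.096 = 0.024, 1/4 · 0.032 = 0.008, 1/4 · 0.14062 = 0.035156, 1/4 · 0.095703 = 0.023926; with total 0.091082.
Hence P(urn C | data) = (0.035156) / (0.091082) = 0.38598.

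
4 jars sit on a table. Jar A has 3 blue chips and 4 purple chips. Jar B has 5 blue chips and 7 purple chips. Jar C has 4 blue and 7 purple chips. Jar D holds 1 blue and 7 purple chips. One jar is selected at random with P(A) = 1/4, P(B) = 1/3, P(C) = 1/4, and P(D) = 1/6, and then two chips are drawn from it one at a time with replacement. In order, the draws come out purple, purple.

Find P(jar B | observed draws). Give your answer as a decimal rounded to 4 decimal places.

The likelihood of the observed sequence under each hypothesis: P(data | jar A) = (4/7)(4/7) = 0.32653; P(data | jar B) = (7/12)(7/12) = 0.34028; P(data | jar C) = (7/11)(7/11) = 0.40496; P(data | jar D) = (7/8)(7/8) = 0.76562.
The prior-weighted likelihoods are 1/4 · 0.32653 = 0.081633, 1/3 · 0.34028 = 0.11343, 1/4 · 0.40496 = 0.10124, 1/6 · 0.76562 = 0.1276; with total 0.4239.
Hence P(jar B | data) = (0.11343) / (0.4239) = 0.26758.

0.2676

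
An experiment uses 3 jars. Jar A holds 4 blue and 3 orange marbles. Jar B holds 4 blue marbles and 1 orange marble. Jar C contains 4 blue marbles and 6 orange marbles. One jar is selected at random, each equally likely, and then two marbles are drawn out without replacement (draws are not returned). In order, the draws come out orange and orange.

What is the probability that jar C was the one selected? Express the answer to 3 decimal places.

0.700

Compute the likelihood of the observed sequence for each case: P(data | jar A) = (3/7)(2/6) = 1/7; P(data | jar B) = (1/5)(0/4) = 0; P(data | jar C) = (6/10)(5/9) = 1/3.
Weighting by the prior gives 1/3 · 1/7 = 1/21, 1/3 · 0 = 0, 1/3 · 1/3 = 1/9; these sum to 10/63.
By Bayes' rule, P(jar C | data) = (1/9) / (10/63) = 7/10.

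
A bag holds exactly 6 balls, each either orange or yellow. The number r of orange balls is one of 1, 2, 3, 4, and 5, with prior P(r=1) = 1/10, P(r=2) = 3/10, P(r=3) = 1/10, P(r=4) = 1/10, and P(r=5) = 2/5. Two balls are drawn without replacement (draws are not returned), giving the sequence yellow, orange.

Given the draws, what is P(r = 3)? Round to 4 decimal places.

The likelihood of the observed sequence under each hypothesis: P(data | r = 1) = (5/6)(1/5) = 1/6; P(data | r = 2) = (4/6)(2/5) = 4/15; P(data | r = 3) = (3/6)(3/5) = 3/10; P(data | r = 4) = (2/6)(4/5) = 4/15; P(data | r = 5) = (1/6)(5/5) = 1/6.
Weighting by the prior gives 1/10 · 1/6 = 1/60, 3/10 · 4/15 = 2/25, 1/10 · 3/10 = 3/100, 1/10 · 4/15 = 2/75, 2/5 · 1/6 = 1/15; with total 11/50.
So P(r = 3 | data) = (3/100) / (11/50) = 3/22.

0.1364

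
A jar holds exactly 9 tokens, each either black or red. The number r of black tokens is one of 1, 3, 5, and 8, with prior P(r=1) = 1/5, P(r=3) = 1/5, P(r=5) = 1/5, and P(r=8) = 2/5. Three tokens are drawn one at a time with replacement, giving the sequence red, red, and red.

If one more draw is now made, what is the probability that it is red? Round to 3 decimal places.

0.791

Under each hypothesis, the probability of the observed sequence is: P(data | r = 1) = (8/9)(8/9)(8/9) = 0.70233; P(data | r = 3) = (6/9)(6/9)(6/9) = 0.2963; P(data | r = 5) = (4/9)(4/9)(4/9) = 0.087791; P(data | r = 8) = (1/9)(1/9)(1/9) = 0.0013717.
Multiplying each by its prior: 1/5 · 0.70233 = 0.14047, 1/5 · 0.2963 = 0.059259, 1/5 · 0.087791 = 0.017558, 2/5 · 0.0013717 = 0.0005487; these sum to 0.21783.
The posterior is then P(r = 1 | data) = 0.64484, P(r = 3 | data) = 0.27204, P(r = 5 | data) = 0.080605, P(r = 8 | data) = 0.0025189.
So P(red next | data) = Σ P(red next | H) P(H | data) = (8/9)(0.64484) + (2/3)(0.27204) + (4/9)(0.080605) + (1/9)(0.0025189) = 0.79065.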